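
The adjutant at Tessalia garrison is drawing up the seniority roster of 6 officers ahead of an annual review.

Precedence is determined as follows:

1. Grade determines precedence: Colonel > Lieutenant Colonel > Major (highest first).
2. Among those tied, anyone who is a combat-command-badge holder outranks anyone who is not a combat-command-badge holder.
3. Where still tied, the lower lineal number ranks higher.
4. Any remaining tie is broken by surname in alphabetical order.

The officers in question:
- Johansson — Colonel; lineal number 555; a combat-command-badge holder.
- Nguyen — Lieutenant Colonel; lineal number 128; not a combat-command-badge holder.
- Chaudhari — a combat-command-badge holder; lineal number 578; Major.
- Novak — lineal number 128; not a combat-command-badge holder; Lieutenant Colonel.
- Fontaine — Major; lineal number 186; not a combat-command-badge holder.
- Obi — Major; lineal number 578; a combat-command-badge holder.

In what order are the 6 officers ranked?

By grade: Johansson (Colonel); then Nguyen and Novak (Lieutenant Colonel); then Chaudhari, Obi and Fontaine (Major).
Nguyen and Novak are each not a combat-command-badge holder, so the next rule applies.
Nguyen and Novak both have lineal number 128, so the next rule applies.
Among Nguyen and Novak, alphabetically by surname: Nguyen before Novak.
Among Chaudhari, Obi and Fontaine, a combat-command-badge holder before not a combat-command-badge holder: Chaudhari and Obi (a combat-command-badge holder) before Fontaine (not a combat-command-badge holder).
Chaudhari and Obi both have lineal number 578, so the next rule applies.
Among Chaudhari and Obi, alphabetically by surname: Chaudhari before Obi.
Full order: Johansson, Nguyen, Novak, Chaudhari, Obi, Fontaine.

Johansson, Nguyen, Novak, Chaudhari, Obi, Fontaine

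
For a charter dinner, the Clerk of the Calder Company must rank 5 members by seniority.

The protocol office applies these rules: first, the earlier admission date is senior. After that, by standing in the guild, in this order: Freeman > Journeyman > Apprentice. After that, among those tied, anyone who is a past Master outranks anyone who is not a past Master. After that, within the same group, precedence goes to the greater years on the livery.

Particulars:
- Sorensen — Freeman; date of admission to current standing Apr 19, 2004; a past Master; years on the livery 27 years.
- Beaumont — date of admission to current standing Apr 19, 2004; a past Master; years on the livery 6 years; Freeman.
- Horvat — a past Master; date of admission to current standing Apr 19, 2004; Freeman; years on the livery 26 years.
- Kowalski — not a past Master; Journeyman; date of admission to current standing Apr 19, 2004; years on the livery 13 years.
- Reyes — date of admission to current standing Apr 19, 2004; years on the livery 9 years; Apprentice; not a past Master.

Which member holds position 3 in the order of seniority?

By date of admission to current standing (earlier first): Sorensen, Horvat, Beaumont, Kowalski and Reyes (each Apr 19, 2004).
Among Sorensen, Horvat, Beaumont, Kowalski and Reyes, by standing in the guild: Sorensen, Horvat and Beaumont (Freeman) before Kowalski (Journeyman) before Reyes (Apprentice).
Sorensen, Horvat and Beaumont are each a past Master, so the next rule applies.
Among Sorensen, Horvat and Beaumont, by years on the livery (higher first): Sorensen (27 years) before Horvat (26 years) before Beaumont (6 years).
Order: Sorensen, Horvat, Beaumont, Kowalski, Reyes.

Beaumont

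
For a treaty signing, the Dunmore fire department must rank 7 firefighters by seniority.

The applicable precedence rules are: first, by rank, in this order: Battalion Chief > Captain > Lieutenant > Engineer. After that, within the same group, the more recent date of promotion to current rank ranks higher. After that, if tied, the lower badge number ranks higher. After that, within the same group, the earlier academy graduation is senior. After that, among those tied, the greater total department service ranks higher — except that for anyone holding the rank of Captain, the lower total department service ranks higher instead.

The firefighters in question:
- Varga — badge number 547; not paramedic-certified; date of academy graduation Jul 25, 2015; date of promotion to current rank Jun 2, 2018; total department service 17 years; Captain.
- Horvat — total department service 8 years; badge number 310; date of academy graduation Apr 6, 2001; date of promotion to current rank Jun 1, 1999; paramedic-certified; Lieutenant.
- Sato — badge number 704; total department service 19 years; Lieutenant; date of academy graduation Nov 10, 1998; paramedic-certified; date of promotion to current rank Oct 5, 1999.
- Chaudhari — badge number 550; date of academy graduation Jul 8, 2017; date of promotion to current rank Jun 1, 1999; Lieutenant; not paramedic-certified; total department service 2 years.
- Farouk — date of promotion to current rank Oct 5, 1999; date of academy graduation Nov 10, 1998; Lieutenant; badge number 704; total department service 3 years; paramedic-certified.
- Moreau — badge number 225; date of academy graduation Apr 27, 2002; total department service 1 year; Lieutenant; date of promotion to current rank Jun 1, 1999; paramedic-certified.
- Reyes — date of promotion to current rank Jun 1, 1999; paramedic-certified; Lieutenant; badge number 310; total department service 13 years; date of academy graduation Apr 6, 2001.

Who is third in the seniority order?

By rank: Varga (Captain); then Sato, Farouk, Moreau, Reyes, Horvat and Chaudhari (Lieutenant).
Among Sato, Farouk, Moreau, Reyes, Horvat and Chaudhari, by date of promotion to current rank (later first): Sato and Farouk (Oct 5, 1999) before Moreau, Reyes, Horvat and Chaudhari (Jun 1, 1999).
Sato and Farouk both have badge number 704, so the next rule applies.
Sato and Farouk both have date of academy graduation Nov 10, 1998, so the next rule applies.
Among Sato and Farouk, by total department service (higher first): Sato (19 years) before Farouk (3 years).
Among Moreau, Reyes, Horvat and Chaudhari, by badge number (lower first): Moreau (225) before Reyes and Horvat (310) before Chaudhari (550).
Reyes and Horvat both have date of academy graduation Apr 6, 2001, so the next rule applies.
Among Reyes and Horvat, by total department service (higher first): Reyes (13 years) before Horvat (8 years).
Order: Varga, Sato, Farouk, Moreau, Reyes, Horvat, Chaudhari.

Farouk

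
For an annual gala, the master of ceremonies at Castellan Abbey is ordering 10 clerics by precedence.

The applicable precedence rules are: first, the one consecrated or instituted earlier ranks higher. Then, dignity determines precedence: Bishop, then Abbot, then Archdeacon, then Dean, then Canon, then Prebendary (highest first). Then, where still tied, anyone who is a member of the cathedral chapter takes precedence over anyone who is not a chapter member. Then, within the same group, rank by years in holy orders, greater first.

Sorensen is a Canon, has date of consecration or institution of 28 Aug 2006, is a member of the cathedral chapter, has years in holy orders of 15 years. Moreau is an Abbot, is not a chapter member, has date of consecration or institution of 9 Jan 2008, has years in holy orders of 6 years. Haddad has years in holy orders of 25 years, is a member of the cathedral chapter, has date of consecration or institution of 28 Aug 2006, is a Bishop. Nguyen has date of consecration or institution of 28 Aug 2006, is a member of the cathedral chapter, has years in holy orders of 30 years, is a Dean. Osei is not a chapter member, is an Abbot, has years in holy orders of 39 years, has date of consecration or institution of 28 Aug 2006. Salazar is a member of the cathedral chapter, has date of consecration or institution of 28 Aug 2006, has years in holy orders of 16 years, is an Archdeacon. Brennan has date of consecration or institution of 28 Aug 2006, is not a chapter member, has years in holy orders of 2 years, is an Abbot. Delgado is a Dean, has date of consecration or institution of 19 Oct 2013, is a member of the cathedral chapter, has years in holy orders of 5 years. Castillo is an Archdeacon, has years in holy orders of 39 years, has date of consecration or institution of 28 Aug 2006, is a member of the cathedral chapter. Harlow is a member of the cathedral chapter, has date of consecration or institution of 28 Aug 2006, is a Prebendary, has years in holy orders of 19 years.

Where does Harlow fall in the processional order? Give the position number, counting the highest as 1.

8

By date of consecration or institution (earlier first): Haddad, Osei, Brennan, Castillo, Salazar, Nguyen, Sorensen and Harlow (each 28 Aug 2006); then Moreau (9 Jan 2008); then Delgado (19 Oct 2013).
Among Haddad, Osei, Brennan, Castillo, Salazar, Nguyen, Sorensen and Harlow, by dignity: Haddad (Bishop) before Osei and Brennan (Abbot) before Castillo and Salazar (Archdeacon) before Nguyen (Dean) before Sorensen (Canon) before Harlow (Prebendary).
Osei and Brennan are each not a chapter member, so the next rule applies.
Among Osei and Brennan, by years in holy orders (higher first): Osei (39 years) before Brennan (2 years).
Castillo and Salazar are each a member of the cathedral chapter, so the next rule applies.
Among Castillo and Salazar, by years in holy orders (higher first): Castillo (39 years) before Salazar (16 years).
Order: Haddad, Osei, Brennan, Castillo, Salazar, Nguyen, Sorensen, Harlow, Moreau, Delgado. So position 8.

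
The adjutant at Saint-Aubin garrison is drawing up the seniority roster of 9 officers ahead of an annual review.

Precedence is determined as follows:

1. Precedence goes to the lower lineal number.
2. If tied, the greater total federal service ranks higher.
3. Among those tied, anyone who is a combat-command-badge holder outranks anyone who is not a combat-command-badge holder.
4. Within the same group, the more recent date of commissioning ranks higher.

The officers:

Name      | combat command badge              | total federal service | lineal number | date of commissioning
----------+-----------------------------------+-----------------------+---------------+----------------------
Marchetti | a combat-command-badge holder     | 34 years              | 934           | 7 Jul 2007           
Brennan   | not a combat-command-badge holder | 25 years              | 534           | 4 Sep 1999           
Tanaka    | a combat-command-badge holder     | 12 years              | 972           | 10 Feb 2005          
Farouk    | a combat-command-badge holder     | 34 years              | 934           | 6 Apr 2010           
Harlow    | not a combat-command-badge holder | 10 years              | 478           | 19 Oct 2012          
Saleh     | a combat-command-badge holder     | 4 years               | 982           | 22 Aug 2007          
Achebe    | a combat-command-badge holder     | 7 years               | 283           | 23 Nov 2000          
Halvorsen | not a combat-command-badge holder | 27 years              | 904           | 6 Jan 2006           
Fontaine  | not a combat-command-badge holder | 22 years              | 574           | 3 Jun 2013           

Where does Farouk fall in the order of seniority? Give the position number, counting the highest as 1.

6

By lineal number (lower first): Achebe (283); then Harlow (478); then Brennan (534); then Fontaine (574); then Halvorsen (904); then Farouk and Marchetti (both 934); then Tanaka (972); then Saleh (982).
Farouk and Marchetti both have total federal service 34 years, so the next rule applies.
Farouk and Marchetti are each a combat-command-badge holder, so the next rule applies.
Among Farouk and Marchetti, by date of commissioning (later first): Farouk (6 Apr 2010) before Marchetti (7 Jul 2007).
Order: Achebe, Harlow, Brennan, Fontaine, Halvorsen, Farouk, Marchetti, Tanaka, Saleh. So position 6.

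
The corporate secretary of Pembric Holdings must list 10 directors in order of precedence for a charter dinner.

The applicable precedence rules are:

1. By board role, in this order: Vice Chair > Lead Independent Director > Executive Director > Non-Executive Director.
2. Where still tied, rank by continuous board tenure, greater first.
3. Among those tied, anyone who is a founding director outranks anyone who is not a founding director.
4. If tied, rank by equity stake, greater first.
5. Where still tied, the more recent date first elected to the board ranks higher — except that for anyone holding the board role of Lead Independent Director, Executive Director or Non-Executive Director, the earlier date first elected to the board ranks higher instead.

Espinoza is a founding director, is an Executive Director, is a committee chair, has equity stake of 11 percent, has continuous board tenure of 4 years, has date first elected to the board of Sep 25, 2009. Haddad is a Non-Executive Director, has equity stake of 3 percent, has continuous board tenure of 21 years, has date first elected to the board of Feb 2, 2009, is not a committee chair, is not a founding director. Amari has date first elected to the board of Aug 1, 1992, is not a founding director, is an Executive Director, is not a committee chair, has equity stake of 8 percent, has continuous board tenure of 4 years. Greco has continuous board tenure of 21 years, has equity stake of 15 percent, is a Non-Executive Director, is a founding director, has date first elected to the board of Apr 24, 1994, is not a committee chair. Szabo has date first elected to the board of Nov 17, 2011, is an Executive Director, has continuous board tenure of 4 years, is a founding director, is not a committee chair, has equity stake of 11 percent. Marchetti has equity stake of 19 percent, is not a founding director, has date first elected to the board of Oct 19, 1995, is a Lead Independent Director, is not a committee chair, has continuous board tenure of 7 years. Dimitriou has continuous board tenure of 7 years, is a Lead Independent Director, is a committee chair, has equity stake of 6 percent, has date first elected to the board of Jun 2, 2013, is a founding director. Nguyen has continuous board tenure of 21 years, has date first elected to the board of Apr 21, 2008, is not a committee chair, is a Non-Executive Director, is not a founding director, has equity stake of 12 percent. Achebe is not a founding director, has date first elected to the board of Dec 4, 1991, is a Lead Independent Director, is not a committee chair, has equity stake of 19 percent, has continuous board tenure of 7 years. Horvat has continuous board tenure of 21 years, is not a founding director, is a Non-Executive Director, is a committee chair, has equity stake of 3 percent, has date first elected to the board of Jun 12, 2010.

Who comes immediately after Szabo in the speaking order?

By board role: Dimitriou, Achebe and Marchetti (Lead Independent Director); then Espinoza, Szabo and Amari (Executive Director); then Greco, Nguyen, Haddad and Horvat (Non-Executive Director).
Dimitriou, Achebe and Marchetti all have continuous board tenure 7 years, so the next rule applies.
Among Dimitriou, Achebe and Marchetti, a founding director before not a founding director: Dimitriou (a founding director) before Achebe and Marchetti (not a founding director).
Achebe and Marchetti both have equity stake 19 percent, so the next rule applies.
Among Achebe and Marchetti, by date first elected to the board (earlier first) (reversed rule for this group): Achebe (Dec 4, 1991) before Marchetti (Oct 19, 1995).
Espinoza, Szabo and Amari all have continuous board tenure 4 years, so the next rule applies.
Among Espinoza, Szabo and Amari, a founding director before not a founding director: Espinoza and Szabo (a founding director) before Amari (not a founding director).
Espinoza and Szabo both have equity stake 11 percent, so the next rule applies.
Among Espinoza and Szabo, by date first elected to the board (earlier first) (reversed rule for this group): Espinoza (Sep 25, 2009) before Szabo (Nov 17, 2011).
Greco, Nguyen, Haddad and Horvat all have continuous board tenure 21 years, so the next rule applies.
Among Greco, Nguyen, Haddad and Horvat, a founding director before not a founding director: Greco (a founding director) before Nguyen, Haddad and Horvat (not a founding director).
Among Nguyen, Haddad and Horvat, by equity stake (higher first): Nguyen (12 percent) before Haddad and Horvat (3 percent).
Among Haddad and Horvat, by date first elected to the board (earlier first) (reversed rule for this group): Haddad (Feb 2, 2009) before Horvat (Jun 12, 2010).
Order: Dimitriou, Achebe, Marchetti, Espinoza, Szabo, Amari, Greco, Nguyen, Haddad, Horvat.

Amari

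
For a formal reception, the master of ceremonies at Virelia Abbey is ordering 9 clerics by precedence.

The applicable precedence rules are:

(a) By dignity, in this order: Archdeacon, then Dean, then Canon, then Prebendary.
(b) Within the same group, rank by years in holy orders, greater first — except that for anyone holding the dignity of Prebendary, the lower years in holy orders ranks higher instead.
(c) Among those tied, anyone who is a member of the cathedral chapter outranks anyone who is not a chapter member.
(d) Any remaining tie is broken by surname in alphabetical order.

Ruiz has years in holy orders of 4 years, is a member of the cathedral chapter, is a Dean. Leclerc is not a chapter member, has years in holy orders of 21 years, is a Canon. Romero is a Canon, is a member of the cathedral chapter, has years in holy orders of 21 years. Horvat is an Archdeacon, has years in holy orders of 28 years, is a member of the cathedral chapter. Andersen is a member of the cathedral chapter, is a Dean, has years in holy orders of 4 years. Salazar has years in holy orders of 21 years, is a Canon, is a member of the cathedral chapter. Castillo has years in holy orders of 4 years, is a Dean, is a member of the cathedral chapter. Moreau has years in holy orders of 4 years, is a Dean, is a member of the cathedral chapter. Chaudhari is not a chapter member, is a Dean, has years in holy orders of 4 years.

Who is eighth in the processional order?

By dignity: Horvat (Archdeacon); then Andersen, Castillo, Moreau, Ruiz and Chaudhari (Dean); then Romero, Salazar and Leclerc (Canon).
Andersen, Castillo, Moreau, Ruiz and Chaudhari all have years in holy orders 4 years, so the next rule applies.
Among Andersen, Castillo, Moreau, Ruiz and Chaudhari, a member of the cathedral chapter before not a chapter member: Andersen, Castillo, Moreau and Ruiz (a member of the cathedral chapter) before Chaudhari (not a chapter member).
Among Andersen, Castillo, Moreau and Ruiz, alphabetically by surname: Andersen before Castillo before Moreau before Ruiz.
Romero, Salazar and Leclerc all have years in holy orders 21 years, so the next rule applies.
Among Romero, Salazar and Leclerc, a member of the cathedral chapter before not a chapter member: Romero and Salazar (a member of the cathedral chapter) before Leclerc (not a chapter member).
Among Romero and Salazar, alphabetically by surname: Romero before Salazar.
Order: Horvat, Andersen, Castillo, Moreau, Ruiz, Chaudhari, Romero, Salazar, Leclerc.

Salazar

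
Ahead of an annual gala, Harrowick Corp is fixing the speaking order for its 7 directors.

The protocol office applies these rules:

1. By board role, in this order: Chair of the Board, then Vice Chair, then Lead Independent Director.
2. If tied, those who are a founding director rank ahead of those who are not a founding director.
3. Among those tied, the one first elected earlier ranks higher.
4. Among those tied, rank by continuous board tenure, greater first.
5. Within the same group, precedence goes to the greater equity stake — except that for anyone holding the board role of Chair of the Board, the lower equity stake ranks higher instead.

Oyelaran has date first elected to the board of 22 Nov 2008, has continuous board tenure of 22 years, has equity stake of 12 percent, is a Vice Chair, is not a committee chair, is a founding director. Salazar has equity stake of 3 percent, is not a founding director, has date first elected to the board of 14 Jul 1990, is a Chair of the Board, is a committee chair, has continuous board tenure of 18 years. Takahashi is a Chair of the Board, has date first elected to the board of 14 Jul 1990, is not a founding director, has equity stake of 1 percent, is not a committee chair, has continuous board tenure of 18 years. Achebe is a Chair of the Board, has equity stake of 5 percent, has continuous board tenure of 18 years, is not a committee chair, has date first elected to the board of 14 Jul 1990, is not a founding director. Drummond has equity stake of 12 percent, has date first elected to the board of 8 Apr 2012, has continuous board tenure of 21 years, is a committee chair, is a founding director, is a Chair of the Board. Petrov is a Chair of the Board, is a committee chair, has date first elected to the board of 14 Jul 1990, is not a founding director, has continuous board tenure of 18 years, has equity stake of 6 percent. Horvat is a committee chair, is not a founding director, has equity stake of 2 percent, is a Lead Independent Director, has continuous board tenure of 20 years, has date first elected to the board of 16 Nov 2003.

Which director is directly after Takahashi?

By board role: Drummond, Takahashi, Salazar, Achebe and Petrov (Chair of the Board); then Oyelaran (Vice Chair); then Horvat (Lead Independent Director).
Among Drummond, Takahashi, Salazar, Achebe and Petrov, a founding director before not a founding director: Drummond (a founding director) before Takahashi, Salazar, Achebe and Petrov (not a founding director).
Takahashi, Salazar, Achebe and Petrov all have date first elected to the board 14 Jul 1990, so the next rule applies.
Takahashi, Salazar, Achebe and Petrov all have continuous board tenure 18 years, so the next rule applies.
Among Takahashi, Salazar, Achebe and Petrov, by equity stake (lower first) (reversed rule for this group): Takahashi (1 percent) before Salazar (3 percent) before Achebe (5 percent) before Petrov (6 percent).
Order: Drummond, Takahashi, Salazar, Achebe, Petrov, Oyelaran, Horvat.

Salazar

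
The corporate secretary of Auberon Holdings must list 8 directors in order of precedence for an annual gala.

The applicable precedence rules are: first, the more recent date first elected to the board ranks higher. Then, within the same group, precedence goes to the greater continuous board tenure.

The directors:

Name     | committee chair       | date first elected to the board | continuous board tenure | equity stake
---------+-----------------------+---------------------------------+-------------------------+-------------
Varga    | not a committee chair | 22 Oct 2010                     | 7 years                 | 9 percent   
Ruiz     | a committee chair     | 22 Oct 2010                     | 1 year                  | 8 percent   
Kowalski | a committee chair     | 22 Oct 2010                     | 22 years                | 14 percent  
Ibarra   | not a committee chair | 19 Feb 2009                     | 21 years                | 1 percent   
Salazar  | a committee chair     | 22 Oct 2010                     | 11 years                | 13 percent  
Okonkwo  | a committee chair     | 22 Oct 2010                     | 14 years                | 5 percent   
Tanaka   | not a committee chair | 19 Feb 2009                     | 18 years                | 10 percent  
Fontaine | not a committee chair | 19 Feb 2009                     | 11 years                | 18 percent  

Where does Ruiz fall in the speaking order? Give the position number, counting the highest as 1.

5

By date first elected to the board (later first): Kowalski, Okonkwo, Salazar, Varga and Ruiz (each 22 Oct 2010); then Ibarra, Tanaka and Fontaine (each 19 Feb 2009).
Among Kowalski, Okonkwo, Salazar, Varga and Ruiz, by continuous board tenure (higher first): Kowalski (22 years) before Okonkwo (14 years) before Salazar (11 years) before Varga (7 years) before Ruiz (1 year).
Among Ibarra, Tanaka and Fontaine, by continuous board tenure (higher first): Ibarra (21 years) before Tanaka (18 years) before Fontaine (11 years).
Order: Kowalski, Okonkwo, Salazar, Varga, Ruiz, Ibarra, Tanaka, Fontaine. So position 5.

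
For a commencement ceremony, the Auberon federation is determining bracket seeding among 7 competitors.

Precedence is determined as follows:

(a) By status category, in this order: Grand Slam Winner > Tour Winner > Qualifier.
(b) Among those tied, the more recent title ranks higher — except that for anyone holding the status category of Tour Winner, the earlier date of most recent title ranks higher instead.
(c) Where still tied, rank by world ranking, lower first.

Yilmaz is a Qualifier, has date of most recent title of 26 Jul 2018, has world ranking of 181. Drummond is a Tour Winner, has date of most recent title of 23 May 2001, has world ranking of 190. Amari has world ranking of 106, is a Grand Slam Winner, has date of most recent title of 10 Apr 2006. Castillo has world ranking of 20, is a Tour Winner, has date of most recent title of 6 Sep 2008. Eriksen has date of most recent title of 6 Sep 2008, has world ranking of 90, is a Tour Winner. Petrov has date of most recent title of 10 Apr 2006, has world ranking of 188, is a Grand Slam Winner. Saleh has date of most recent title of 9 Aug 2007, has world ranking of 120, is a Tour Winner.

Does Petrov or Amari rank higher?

By status category: Amari and Petrov (Grand Slam Winner); then Drummond, Saleh, Castillo and Eriksen (Tour Winner); then Yilmaz (Qualifier).
Amari and Petrov both have date of most recent title 10 Apr 2006, so the next rule applies.
Among Amari and Petrov, by world ranking (lower first): Amari (106) before Petrov (188).
Among Drummond, Saleh, Castillo and Eriksen, by date of most recent title (earlier first) (reversed rule for this group): Drummond (23 May 2001) before Saleh (9 Aug 2007) before Castillo and Eriksen (6 Sep 2008).
Among Castillo and Eriksen, by world ranking (lower first): Castillo (20) before Eriksen (90).
So Amari takes precedence.

Amari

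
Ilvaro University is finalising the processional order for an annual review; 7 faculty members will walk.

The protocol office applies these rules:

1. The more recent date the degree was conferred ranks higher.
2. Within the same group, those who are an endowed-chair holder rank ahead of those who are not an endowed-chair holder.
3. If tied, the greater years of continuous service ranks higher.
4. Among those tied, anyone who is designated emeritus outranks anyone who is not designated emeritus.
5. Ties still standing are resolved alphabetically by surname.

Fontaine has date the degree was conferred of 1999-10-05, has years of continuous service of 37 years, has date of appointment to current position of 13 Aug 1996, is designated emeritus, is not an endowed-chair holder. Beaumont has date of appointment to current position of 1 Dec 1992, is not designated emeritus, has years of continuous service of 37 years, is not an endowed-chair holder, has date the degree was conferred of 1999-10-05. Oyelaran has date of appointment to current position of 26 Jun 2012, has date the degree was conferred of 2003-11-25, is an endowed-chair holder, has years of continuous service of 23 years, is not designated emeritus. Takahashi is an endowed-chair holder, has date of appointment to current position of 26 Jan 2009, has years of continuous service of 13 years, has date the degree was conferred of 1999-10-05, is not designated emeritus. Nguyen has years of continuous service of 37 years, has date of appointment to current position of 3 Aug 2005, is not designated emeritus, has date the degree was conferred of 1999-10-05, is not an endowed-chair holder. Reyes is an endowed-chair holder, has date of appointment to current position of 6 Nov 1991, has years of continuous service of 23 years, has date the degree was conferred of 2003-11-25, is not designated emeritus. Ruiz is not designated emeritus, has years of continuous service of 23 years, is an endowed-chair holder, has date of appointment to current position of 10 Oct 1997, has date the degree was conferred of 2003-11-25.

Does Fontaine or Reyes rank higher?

Reyes

By date the degree was conferred (later first): Oyelaran, Reyes and Ruiz (each 2003-11-25); then Takahashi, Fontaine, Beaumont and Nguyen (each 1999-10-05).
Oyelaran, Reyes and Ruiz are each an endowed-chair holder, so the next rule applies.
Oyelaran, Reyes and Ruiz all have years of continuous service 23 years, so the next rule applies.
Oyelaran, Reyes and Ruiz are each not designated emeritus, so the next rule applies.
Among Oyelaran, Reyes and Ruiz, alphabetically by surname: Oyelaran before Reyes before Ruiz.
Among Takahashi, Fontaine, Beaumont and Nguyen, an endowed-chair holder before not an endowed-chair holder: Takahashi (an endowed-chair holder) before Fontaine, Beaumont and Nguyen (not an endowed-chair holder).
Fontaine, Beaumont and Nguyen all have years of continuous service 37 years, so the next rule applies.
Among Fontaine, Beaumont and Nguyen, designated emeritus before not designated emeritus: Fontaine (designated emeritus) before Beaumont and Nguyen (not designated emeritus).
Among Beaumont and Nguyen, alphabetically by surname: Beaumont before Nguyen.
So Reyes takes precedence.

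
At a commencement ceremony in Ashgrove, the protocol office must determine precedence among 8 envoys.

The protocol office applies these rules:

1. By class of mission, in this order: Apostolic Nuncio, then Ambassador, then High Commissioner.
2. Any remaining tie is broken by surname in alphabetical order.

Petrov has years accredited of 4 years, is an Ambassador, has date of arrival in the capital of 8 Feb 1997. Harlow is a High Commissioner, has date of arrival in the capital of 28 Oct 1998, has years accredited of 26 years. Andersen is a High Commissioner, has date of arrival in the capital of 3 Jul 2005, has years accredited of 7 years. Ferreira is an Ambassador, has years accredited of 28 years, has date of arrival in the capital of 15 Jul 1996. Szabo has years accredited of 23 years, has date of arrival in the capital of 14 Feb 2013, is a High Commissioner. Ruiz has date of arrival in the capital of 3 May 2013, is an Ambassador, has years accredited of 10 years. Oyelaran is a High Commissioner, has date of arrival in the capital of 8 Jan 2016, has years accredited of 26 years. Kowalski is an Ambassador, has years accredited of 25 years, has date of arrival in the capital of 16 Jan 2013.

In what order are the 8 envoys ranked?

Ferreira, Kowalski, Petrov, Ruiz, Andersen, Harlow, Oyelaran, Szabo

By class of mission: Ferreira, Kowalski, Petrov and Ruiz (Ambassador); then Andersen, Harlow, Oyelaran and Szabo (High Commissioner).
Among Ferreira, Kowalski, Petrov and Ruiz, alphabetically by surname: Ferreira before Kowalski before Petrov before Ruiz.
Among Andersen, Harlow, Oyelaran and Szabo, alphabetically by surname: Andersen before Harlow before Oyelaran before Szabo.
Full order: Ferreira, Kowalski, Petrov, Ruiz, Andersen, Harlow, Oyelaran, Szabo.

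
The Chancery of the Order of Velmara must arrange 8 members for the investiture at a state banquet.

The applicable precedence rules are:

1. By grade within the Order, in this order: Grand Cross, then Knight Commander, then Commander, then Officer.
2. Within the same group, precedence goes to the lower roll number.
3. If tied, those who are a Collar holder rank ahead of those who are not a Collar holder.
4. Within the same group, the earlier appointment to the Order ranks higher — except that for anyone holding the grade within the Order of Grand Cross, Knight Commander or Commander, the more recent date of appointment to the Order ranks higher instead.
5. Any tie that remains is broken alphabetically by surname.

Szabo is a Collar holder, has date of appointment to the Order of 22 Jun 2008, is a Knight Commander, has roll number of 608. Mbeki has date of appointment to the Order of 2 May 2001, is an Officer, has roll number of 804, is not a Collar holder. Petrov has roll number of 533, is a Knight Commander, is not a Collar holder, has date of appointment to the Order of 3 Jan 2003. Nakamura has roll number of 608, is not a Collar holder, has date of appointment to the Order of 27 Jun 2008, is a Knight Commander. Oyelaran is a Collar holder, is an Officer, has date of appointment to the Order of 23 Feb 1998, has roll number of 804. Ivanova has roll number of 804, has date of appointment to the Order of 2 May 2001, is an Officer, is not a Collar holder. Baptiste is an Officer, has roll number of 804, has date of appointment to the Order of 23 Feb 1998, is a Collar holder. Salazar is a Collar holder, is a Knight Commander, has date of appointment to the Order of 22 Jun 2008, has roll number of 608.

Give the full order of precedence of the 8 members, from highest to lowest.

By grade within the Order: Petrov, Salazar, Szabo and Nakamura (Knight Commander); then Baptiste, Oyelaran, Ivanova and Mbeki (Officer).
Among Petrov, Salazar, Szabo and Nakamura, by roll number (lower first): Petrov (533) before Salazar, Szabo and Nakamura (608).
Among Salazar, Szabo and Nakamura, a Collar holder before not a Collar holder: Salazar and Szabo (a Collar holder) before Nakamura (not a Collar holder).
Salazar and Szabo both have date of appointment to the Order 22 Jun 2008, so the next rule applies.
Among Salazar and Szabo, alphabetically by surname: Salazar before Szabo.
Baptiste, Oyelaran, Ivanova and Mbeki all have roll number 804, so the next rule applies.
Among Baptiste, Oyelaran, Ivanova and Mbeki, a Collar holder before not a Collar holder: Baptiste and Oyelaran (a Collar holder) before Ivanova and Mbeki (not a Collar holder).
Baptiste and Oyelaran both have date of appointment to the Order 23 Feb 1998, so the next rule applies.
Among Baptiste and Oyelaran, alphabetically by surname: Baptiste before Oyelaran.
Ivanova and Mbeki both have date of appointment to the Order 2 May 2001, so the next rule applies.
Among Ivanova and Mbeki, alphabetically by surname: Ivanova before Mbeki.
Full order: Petrov, Salazar, Szabo, Nakamura, Baptiste, Oyelaran, Ivanova, Mbeki.

Petrov, Salazar, Szabo, Nakamura, Baptiste, Oyelaran, Ivanova, Mbeki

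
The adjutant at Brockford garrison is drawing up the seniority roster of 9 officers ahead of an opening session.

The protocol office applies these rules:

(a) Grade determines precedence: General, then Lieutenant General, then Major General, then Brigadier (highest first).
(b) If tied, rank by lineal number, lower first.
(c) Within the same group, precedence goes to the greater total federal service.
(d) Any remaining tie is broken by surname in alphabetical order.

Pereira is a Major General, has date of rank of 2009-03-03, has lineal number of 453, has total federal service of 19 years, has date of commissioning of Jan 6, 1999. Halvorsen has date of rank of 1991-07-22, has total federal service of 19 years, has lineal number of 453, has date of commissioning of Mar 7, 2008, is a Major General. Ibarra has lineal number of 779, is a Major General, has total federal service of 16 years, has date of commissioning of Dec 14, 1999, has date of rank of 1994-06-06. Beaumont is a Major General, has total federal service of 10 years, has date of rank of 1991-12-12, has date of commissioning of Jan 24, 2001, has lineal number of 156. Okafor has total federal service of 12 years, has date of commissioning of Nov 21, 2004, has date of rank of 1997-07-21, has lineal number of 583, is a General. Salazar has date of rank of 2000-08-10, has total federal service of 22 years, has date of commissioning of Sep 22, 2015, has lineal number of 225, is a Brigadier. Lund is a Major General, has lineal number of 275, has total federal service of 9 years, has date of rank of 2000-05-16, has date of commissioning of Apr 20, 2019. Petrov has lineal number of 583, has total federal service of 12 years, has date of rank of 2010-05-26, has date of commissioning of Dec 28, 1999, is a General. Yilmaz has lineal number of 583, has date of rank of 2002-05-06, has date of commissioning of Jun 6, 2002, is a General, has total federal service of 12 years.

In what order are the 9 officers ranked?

Okafor, Petrov, Yilmaz, Beaumont, Lund, Halvorsen, Pereira, Ibarra, Salazar

By grade: Okafor, Petrov and Yilmaz (General); then Beaumont, Lund, Halvorsen, Pereira and Ibarra (Major General); then Salazar (Brigadier).
Okafor, Petrov and Yilmaz all have lineal number 583, so the next rule applies.
Okafor, Petrov and Yilmaz all have total federal service 12 years, so the next rule applies.
Among Okafor, Petrov and Yilmaz, alphabetically by surname: Okafor before Petrov before Yilmaz.
Among Beaumont, Lund, Halvorsen, Pereira and Ibarra, by lineal number (lower first): Beaumont (156) before Lund (275) before Halvorsen and Pereira (453) before Ibarra (779).
Halvorsen and Pereira both have total federal service 19 years, so the next rule applies.
Among Halvorsen and Pereira, alphabetically by surname: Halvorsen before Pereira.
Full order: Okafor, Petrov, Yilmaz, Beaumont, Lund, Halvorsen, Pereira, Ibarra, Salazar.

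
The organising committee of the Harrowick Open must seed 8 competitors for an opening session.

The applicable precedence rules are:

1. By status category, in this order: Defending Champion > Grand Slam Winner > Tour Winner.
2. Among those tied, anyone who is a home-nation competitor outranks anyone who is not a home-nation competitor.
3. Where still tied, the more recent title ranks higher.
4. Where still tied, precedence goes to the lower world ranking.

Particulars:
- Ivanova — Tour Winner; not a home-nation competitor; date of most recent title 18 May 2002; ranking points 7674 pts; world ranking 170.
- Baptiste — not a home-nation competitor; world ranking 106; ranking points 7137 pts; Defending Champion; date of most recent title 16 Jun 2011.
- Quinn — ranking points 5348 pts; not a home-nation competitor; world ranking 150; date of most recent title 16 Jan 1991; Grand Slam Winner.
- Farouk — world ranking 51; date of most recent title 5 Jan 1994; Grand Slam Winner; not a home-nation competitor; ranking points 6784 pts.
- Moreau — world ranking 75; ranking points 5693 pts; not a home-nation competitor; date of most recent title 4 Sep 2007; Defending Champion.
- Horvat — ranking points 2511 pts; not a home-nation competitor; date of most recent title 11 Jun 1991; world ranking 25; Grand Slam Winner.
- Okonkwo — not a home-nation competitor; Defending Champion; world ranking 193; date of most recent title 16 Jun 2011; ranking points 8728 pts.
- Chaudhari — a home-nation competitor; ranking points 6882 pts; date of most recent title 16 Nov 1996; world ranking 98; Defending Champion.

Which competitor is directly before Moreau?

By status category: Chaudhari, Baptiste, Okonkwo and Moreau (Defending Champion); then Farouk, Horvat and Quinn (Grand Slam Winner); then Ivanova (Tour Winner).
Among Chaudhari, Baptiste, Okonkwo and Moreau, a home-nation competitor before not a home-nation competitor: Chaudhari (a home-nation competitor) before Baptiste, Okonkwo and Moreau (not a home-nation competitor).
Among Baptiste, Okonkwo and Moreau, by date of most recent title (later first): Baptiste and Okonkwo (16 Jun 2011) before Moreau (4 Sep 2007).
Among Baptiste and Okonkwo, by world ranking (lower first): Baptiste (106) before Okonkwo (193).
Farouk, Horvat and Quinn are each not a home-nation competitor, so the next rule applies.
Among Farouk, Horvat and Quinn, by date of most recent title (later first): Farouk (5 Jan 1994) before Horvat (11 Jun 1991) before Quinn (16 Jan 1991).
Order: Chaudhari, Baptiste, Okonkwo, Moreau, Farouk, Horvat, Quinn, Ivanova.

Okonkwo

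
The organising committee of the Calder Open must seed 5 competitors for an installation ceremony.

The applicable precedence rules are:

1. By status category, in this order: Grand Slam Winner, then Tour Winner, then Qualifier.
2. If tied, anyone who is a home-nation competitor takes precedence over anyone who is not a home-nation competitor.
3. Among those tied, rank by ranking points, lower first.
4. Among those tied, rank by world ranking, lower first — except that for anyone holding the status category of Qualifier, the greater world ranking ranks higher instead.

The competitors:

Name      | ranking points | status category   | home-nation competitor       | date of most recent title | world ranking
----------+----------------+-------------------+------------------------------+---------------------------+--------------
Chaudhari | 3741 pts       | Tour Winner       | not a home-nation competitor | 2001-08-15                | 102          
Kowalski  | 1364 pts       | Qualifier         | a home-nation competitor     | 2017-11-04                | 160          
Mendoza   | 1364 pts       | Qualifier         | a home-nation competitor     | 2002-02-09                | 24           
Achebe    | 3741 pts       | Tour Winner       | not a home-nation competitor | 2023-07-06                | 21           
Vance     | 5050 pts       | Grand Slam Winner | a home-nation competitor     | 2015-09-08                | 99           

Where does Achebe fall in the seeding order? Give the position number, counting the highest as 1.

2

By status category: Vance (Grand Slam Winner); then Achebe and Chaudhari (Tour Winner); then Kowalski and Mendoza (Qualifier).
Achebe and Chaudhari are each not a home-nation competitor, so the next rule applies.
Achebe and Chaudhari both have ranking points 3741 pts, so the next rule applies.
Among Achebe and Chaudhari, by world ranking (lower first): Achebe (21) before Chaudhari (102).
Kowalski and Mendoza are each a home-nation competitor, so the next rule applies.
Kowalski and Mendoza both have ranking points 1364 pts, so the next rule applies.
Among Kowalski and Mendoza, by world ranking (higher first) (reversed rule for this group): Kowalski (160) before Mendoza (24).
Order: Vance, Achebe, Chaudhari, Kowalski, Mendoza. So position 2.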